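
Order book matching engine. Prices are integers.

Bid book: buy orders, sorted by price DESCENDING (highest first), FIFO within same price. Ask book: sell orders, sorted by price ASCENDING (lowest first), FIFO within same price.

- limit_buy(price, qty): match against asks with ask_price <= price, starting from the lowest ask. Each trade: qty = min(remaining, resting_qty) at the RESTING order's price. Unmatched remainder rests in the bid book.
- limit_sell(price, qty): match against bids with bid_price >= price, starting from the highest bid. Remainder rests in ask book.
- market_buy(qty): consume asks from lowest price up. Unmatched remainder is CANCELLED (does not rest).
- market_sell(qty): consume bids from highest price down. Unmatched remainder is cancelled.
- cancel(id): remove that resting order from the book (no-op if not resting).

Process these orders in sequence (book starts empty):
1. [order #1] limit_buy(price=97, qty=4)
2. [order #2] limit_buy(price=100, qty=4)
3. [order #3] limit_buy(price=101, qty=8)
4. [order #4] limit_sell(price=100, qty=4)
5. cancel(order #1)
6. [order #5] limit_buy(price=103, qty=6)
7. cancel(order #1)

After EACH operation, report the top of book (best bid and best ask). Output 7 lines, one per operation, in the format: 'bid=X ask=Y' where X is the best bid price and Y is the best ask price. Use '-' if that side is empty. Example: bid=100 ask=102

After op 1 [order #1] limit_buy(price=97, qty=4): fills=none; bids=[#1:4@97] asks=[-]
After op 2 [order #2] limit_buy(price=100, qty=4): fills=none; bids=[#2:4@100 #1:4@97] asks=[-]
After op 3 [order #3] limit_buy(price=101, qty=8): fills=none; bids=[#3:8@101 #2:4@100 #1:4@97] asks=[-]
After op 4 [order #4] limit_sell(price=100, qty=4): fills=#3x#4:4@101; bids=[#3:4@101 #2:4@100 #1:4@97] asks=[-]
After op 5 cancel(order #1): fills=none; bids=[#3:4@101 #2:4@100] asks=[-]
After op 6 [order #5] limit_buy(price=103, qty=6): fills=none; bids=[#5:6@103 #3:4@101 #2:4@100] asks=[-]
After op 7 cancel(order #1): fills=none; bids=[#5:6@103 #3:4@101 #2:4@100] asks=[-]

Answer: bid=97 ask=-
bid=100 ask=-
bid=101 ask=-
bid=101 ask=-
bid=101 ask=-
bid=103 ask=-
bid=103 ask=-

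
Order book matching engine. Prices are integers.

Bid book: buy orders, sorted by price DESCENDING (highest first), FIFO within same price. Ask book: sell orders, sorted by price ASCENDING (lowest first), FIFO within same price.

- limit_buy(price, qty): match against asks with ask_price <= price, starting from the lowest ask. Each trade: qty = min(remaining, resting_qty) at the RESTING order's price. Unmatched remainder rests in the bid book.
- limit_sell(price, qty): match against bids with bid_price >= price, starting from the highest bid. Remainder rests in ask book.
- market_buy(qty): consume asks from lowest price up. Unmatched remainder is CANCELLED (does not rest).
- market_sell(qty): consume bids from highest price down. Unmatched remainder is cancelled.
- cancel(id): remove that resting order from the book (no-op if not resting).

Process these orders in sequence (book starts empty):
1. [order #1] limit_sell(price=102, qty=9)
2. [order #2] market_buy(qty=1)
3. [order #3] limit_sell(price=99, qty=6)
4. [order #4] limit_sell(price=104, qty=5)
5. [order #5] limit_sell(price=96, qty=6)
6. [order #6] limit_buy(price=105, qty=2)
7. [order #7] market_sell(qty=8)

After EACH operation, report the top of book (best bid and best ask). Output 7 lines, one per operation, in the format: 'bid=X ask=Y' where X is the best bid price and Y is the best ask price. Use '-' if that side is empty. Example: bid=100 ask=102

Answer: bid=- ask=102
bid=- ask=102
bid=- ask=99
bid=- ask=99
bid=- ask=96
bid=- ask=96
bid=- ask=96

Derivation:
After op 1 [order #1] limit_sell(price=102, qty=9): fills=none; bids=[-] asks=[#1:9@102]
After op 2 [order #2] market_buy(qty=1): fills=#2x#1:1@102; bids=[-] asks=[#1:8@102]
After op 3 [order #3] limit_sell(price=99, qty=6): fills=none; bids=[-] asks=[#3:6@99 #1:8@102]
After op 4 [order #4] limit_sell(price=104, qty=5): fills=none; bids=[-] asks=[#3:6@99 #1:8@102 #4:5@104]
After op 5 [order #5] limit_sell(price=96, qty=6): fills=none; bids=[-] asks=[#5:6@96 #3:6@99 #1:8@102 #4:5@104]
After op 6 [order #6] limit_buy(price=105, qty=2): fills=#6x#5:2@96; bids=[-] asks=[#5:4@96 #3:6@99 #1:8@102 #4:5@104]
After op 7 [order #7] market_sell(qty=8): fills=none; bids=[-] asks=[#5:4@96 #3:6@99 #1:8@102 #4:5@104]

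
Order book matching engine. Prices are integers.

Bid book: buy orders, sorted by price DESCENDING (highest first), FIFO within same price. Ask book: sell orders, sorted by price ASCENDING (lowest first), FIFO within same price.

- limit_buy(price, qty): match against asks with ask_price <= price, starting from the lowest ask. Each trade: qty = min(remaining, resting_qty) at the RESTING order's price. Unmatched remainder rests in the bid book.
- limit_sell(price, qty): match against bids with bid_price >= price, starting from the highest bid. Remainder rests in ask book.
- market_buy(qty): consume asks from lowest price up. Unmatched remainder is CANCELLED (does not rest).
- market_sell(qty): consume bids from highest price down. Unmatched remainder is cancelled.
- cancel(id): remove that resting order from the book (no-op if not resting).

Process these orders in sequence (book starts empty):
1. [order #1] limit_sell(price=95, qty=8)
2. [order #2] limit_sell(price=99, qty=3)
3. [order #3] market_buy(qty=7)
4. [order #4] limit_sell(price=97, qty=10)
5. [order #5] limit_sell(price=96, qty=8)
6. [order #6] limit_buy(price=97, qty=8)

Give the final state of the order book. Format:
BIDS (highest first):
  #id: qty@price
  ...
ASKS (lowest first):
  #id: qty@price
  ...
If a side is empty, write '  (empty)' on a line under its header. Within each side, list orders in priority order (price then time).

After op 1 [order #1] limit_sell(price=95, qty=8): fills=none; bids=[-] asks=[#1:8@95]
After op 2 [order #2] limit_sell(price=99, qty=3): fills=none; bids=[-] asks=[#1:8@95 #2:3@99]
After op 3 [order #3] market_buy(qty=7): fills=#3x#1:7@95; bids=[-] asks=[#1:1@95 #2:3@99]
After op 4 [order #4] limit_sell(price=97, qty=10): fills=none; bids=[-] asks=[#1:1@95 #4:10@97 #2:3@99]
After op 5 [order #5] limit_sell(price=96, qty=8): fills=none; bids=[-] asks=[#1:1@95 #5:8@96 #4:10@97 #2:3@99]
After op 6 [order #6] limit_buy(price=97, qty=8): fills=#6x#1:1@95 #6x#5:7@96; bids=[-] asks=[#5:1@96 #4:10@97 #2:3@99]

Answer: BIDS (highest first):
  (empty)
ASKS (lowest first):
  #5: 1@96
  #4: 10@97
  #2: 3@99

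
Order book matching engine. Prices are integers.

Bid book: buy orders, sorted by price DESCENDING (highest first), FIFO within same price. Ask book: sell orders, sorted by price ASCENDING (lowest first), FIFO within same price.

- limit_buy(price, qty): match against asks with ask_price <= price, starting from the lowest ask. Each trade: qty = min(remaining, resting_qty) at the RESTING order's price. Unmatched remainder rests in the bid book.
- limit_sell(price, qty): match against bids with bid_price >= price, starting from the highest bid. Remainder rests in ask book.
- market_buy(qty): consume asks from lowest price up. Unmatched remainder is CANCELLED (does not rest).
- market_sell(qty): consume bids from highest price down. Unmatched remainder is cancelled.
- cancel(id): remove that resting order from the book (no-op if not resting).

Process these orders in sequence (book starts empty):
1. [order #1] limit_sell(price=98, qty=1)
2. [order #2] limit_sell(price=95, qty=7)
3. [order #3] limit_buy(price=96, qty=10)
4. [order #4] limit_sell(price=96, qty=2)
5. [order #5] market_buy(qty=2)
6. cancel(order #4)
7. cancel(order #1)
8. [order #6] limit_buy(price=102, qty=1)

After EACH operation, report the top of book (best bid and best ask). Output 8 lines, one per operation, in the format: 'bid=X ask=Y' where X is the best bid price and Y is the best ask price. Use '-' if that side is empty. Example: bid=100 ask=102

After op 1 [order #1] limit_sell(price=98, qty=1): fills=none; bids=[-] asks=[#1:1@98]
After op 2 [order #2] limit_sell(price=95, qty=7): fills=none; bids=[-] asks=[#2:7@95 #1:1@98]
After op 3 [order #3] limit_buy(price=96, qty=10): fills=#3x#2:7@95; bids=[#3:3@96] asks=[#1:1@98]
After op 4 [order #4] limit_sell(price=96, qty=2): fills=#3x#4:2@96; bids=[#3:1@96] asks=[#1:1@98]
After op 5 [order #5] market_buy(qty=2): fills=#5x#1:1@98; bids=[#3:1@96] asks=[-]
After op 6 cancel(order #4): fills=none; bids=[#3:1@96] asks=[-]
After op 7 cancel(order #1): fills=none; bids=[#3:1@96] asks=[-]
After op 8 [order #6] limit_buy(price=102, qty=1): fills=none; bids=[#6:1@102 #3:1@96] asks=[-]

Answer: bid=- ask=98
bid=- ask=95
bid=96 ask=98
bid=96 ask=98
bid=96 ask=-
bid=96 ask=-
bid=96 ask=-
bid=102 ask=-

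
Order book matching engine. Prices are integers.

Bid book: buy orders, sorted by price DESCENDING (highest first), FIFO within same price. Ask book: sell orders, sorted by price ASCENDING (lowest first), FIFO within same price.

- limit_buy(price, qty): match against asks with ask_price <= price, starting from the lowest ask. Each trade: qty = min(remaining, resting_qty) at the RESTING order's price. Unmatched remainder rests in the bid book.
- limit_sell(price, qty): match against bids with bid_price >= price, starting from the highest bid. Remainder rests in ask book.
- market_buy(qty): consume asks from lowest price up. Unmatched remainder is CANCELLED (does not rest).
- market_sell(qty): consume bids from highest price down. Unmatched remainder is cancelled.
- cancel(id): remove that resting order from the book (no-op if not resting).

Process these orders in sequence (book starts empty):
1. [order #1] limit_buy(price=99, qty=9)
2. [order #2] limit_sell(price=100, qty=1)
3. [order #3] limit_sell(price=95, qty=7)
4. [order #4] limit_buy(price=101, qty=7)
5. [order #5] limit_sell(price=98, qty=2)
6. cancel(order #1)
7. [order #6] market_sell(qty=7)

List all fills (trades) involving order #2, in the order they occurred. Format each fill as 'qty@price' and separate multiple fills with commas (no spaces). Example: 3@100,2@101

Answer: 1@100

Derivation:
After op 1 [order #1] limit_buy(price=99, qty=9): fills=none; bids=[#1:9@99] asks=[-]
After op 2 [order #2] limit_sell(price=100, qty=1): fills=none; bids=[#1:9@99] asks=[#2:1@100]
After op 3 [order #3] limit_sell(price=95, qty=7): fills=#1x#3:7@99; bids=[#1:2@99] asks=[#2:1@100]
After op 4 [order #4] limit_buy(price=101, qty=7): fills=#4x#2:1@100; bids=[#4:6@101 #1:2@99] asks=[-]
After op 5 [order #5] limit_sell(price=98, qty=2): fills=#4x#5:2@101; bids=[#4:4@101 #1:2@99] asks=[-]
After op 6 cancel(order #1): fills=none; bids=[#4:4@101] asks=[-]
After op 7 [order #6] market_sell(qty=7): fills=#4x#6:4@101; bids=[-] asks=[-]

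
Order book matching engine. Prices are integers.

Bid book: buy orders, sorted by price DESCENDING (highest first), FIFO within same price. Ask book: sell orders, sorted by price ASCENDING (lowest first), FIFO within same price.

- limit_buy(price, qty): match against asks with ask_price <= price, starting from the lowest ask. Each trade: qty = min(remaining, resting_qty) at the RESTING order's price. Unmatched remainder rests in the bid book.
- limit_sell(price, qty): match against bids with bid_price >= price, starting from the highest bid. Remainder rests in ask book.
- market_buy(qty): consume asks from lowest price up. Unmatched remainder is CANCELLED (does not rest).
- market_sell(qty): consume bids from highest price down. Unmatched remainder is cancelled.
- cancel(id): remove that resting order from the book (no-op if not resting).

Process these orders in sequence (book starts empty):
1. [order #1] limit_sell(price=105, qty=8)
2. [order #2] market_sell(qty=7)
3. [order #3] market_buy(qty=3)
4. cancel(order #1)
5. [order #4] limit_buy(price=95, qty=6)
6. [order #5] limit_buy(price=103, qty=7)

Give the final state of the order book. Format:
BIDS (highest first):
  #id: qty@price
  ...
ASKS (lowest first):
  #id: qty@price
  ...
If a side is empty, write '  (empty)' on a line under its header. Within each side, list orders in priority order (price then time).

Answer: BIDS (highest first):
  #5: 7@103
  #4: 6@95
ASKS (lowest first):
  (empty)

Derivation:
After op 1 [order #1] limit_sell(price=105, qty=8): fills=none; bids=[-] asks=[#1:8@105]
After op 2 [order #2] market_sell(qty=7): fills=none; bids=[-] asks=[#1:8@105]
After op 3 [order #3] market_buy(qty=3): fills=#3x#1:3@105; bids=[-] asks=[#1:5@105]
After op 4 cancel(order #1): fills=none; bids=[-] asks=[-]
After op 5 [order #4] limit_buy(price=95, qty=6): fills=none; bids=[#4:6@95] asks=[-]
After op 6 [order #5] limit_buy(price=103, qty=7): fills=none; bids=[#5:7@103 #4:6@95] asks=[-]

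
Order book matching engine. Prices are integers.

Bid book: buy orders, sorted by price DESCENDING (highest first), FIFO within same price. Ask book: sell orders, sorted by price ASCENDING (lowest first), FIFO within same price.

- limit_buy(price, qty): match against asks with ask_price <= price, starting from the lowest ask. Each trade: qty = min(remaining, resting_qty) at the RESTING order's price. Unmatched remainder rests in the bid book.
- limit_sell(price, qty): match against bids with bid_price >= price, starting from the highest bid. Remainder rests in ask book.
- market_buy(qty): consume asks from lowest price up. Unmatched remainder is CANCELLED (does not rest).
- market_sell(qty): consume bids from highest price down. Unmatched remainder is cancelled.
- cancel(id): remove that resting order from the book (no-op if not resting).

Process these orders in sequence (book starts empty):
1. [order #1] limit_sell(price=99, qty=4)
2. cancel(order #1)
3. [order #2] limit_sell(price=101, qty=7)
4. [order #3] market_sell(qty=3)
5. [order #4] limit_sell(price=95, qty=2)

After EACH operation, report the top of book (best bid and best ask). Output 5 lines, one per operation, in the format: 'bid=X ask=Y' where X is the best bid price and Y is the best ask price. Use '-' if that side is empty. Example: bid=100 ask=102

After op 1 [order #1] limit_sell(price=99, qty=4): fills=none; bids=[-] asks=[#1:4@99]
After op 2 cancel(order #1): fills=none; bids=[-] asks=[-]
After op 3 [order #2] limit_sell(price=101, qty=7): fills=none; bids=[-] asks=[#2:7@101]
After op 4 [order #3] market_sell(qty=3): fills=none; bids=[-] asks=[#2:7@101]
After op 5 [order #4] limit_sell(price=95, qty=2): fills=none; bids=[-] asks=[#4:2@95 #2:7@101]

Answer: bid=- ask=99
bid=- ask=-
bid=- ask=101
bid=- ask=101
bid=- ask=95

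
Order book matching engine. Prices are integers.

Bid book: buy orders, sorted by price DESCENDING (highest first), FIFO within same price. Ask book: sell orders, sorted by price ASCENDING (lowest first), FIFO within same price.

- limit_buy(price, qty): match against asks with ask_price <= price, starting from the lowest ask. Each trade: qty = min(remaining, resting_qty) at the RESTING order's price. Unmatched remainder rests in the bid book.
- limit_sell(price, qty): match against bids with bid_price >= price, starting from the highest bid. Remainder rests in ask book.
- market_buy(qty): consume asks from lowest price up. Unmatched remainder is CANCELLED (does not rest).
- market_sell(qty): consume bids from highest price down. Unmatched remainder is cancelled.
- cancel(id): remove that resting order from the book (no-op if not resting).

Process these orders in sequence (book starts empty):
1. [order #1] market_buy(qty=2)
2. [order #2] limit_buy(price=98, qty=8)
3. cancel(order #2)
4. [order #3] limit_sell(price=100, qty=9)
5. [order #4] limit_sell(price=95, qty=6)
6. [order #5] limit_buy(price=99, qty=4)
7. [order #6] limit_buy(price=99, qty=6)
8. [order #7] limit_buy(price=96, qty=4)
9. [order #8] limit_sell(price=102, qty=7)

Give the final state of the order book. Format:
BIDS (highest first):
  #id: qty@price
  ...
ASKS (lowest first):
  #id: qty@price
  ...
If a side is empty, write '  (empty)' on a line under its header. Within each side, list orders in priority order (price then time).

Answer: BIDS (highest first):
  #6: 4@99
  #7: 4@96
ASKS (lowest first):
  #3: 9@100
  #8: 7@102

Derivation:
After op 1 [order #1] market_buy(qty=2): fills=none; bids=[-] asks=[-]
After op 2 [order #2] limit_buy(price=98, qty=8): fills=none; bids=[#2:8@98] asks=[-]
After op 3 cancel(order #2): fills=none; bids=[-] asks=[-]
After op 4 [order #3] limit_sell(price=100, qty=9): fills=none; bids=[-] asks=[#3:9@100]
After op 5 [order #4] limit_sell(price=95, qty=6): fills=none; bids=[-] asks=[#4:6@95 #3:9@100]
After op 6 [order #5] limit_buy(price=99, qty=4): fills=#5x#4:4@95; bids=[-] asks=[#4:2@95 #3:9@100]
After op 7 [order #6] limit_buy(price=99, qty=6): fills=#6x#4:2@95; bids=[#6:4@99] asks=[#3:9@100]
After op 8 [order #7] limit_buy(price=96, qty=4): fills=none; bids=[#6:4@99 #7:4@96] asks=[#3:9@100]
After op 9 [order #8] limit_sell(price=102, qty=7): fills=none; bids=[#6:4@99 #7:4@96] asks=[#3:9@100 #8:7@102]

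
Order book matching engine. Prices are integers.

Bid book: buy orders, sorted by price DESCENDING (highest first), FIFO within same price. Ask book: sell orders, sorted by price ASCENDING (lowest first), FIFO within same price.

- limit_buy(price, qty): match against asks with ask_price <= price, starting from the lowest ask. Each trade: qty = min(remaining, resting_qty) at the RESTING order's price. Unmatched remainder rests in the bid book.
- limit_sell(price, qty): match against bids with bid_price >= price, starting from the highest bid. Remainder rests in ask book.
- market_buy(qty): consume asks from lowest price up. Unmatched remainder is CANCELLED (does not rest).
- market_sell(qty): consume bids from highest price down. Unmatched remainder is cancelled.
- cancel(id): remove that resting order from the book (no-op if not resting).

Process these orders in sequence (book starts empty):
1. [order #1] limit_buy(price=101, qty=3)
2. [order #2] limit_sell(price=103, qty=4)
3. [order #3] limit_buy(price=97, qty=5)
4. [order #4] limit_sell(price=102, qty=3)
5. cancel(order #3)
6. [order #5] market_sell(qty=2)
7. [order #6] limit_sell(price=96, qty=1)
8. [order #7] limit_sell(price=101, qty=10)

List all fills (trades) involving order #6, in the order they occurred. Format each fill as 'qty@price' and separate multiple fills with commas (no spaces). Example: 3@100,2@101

Answer: 1@101

Derivation:
After op 1 [order #1] limit_buy(price=101, qty=3): fills=none; bids=[#1:3@101] asks=[-]
After op 2 [order #2] limit_sell(price=103, qty=4): fills=none; bids=[#1:3@101] asks=[#2:4@103]
After op 3 [order #3] limit_buy(price=97, qty=5): fills=none; bids=[#1:3@101 #3:5@97] asks=[#2:4@103]
After op 4 [order #4] limit_sell(price=102, qty=3): fills=none; bids=[#1:3@101 #3:5@97] asks=[#4:3@102 #2:4@103]
After op 5 cancel(order #3): fills=none; bids=[#1:3@101] asks=[#4:3@102 #2:4@103]
After op 6 [order #5] market_sell(qty=2): fills=#1x#5:2@101; bids=[#1:1@101] asks=[#4:3@102 #2:4@103]
After op 7 [order #6] limit_sell(price=96, qty=1): fills=#1x#6:1@101; bids=[-] asks=[#4:3@102 #2:4@103]
After op 8 [order #7] limit_sell(price=101, qty=10): fills=none; bids=[-] asks=[#7:10@101 #4:3@102 #2:4@103]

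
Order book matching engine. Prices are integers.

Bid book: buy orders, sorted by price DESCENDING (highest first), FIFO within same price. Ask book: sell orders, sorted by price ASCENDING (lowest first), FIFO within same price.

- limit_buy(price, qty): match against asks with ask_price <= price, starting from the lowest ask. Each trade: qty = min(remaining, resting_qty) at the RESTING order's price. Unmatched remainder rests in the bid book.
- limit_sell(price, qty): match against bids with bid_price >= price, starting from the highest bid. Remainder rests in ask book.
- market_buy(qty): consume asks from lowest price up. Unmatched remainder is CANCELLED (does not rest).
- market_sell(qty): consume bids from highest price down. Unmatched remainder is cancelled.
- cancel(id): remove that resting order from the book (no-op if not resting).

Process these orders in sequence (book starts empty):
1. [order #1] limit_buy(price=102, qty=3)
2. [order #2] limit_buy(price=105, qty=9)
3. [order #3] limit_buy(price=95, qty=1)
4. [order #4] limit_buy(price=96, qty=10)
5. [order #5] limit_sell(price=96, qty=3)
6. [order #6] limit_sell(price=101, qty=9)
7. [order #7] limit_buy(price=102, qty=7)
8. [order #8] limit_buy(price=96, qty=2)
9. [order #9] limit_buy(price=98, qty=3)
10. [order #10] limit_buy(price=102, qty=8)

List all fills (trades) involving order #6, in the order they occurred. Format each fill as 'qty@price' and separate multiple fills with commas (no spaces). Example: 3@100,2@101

After op 1 [order #1] limit_buy(price=102, qty=3): fills=none; bids=[#1:3@102] asks=[-]
After op 2 [order #2] limit_buy(price=105, qty=9): fills=none; bids=[#2:9@105 #1:3@102] asks=[-]
After op 3 [order #3] limit_buy(price=95, qty=1): fills=none; bids=[#2:9@105 #1:3@102 #3:1@95] asks=[-]
After op 4 [order #4] limit_buy(price=96, qty=10): fills=none; bids=[#2:9@105 #1:3@102 #4:10@96 #3:1@95] asks=[-]
After op 5 [order #5] limit_sell(price=96, qty=3): fills=#2x#5:3@105; bids=[#2:6@105 #1:3@102 #4:10@96 #3:1@95] asks=[-]
After op 6 [order #6] limit_sell(price=101, qty=9): fills=#2x#6:6@105 #1x#6:3@102; bids=[#4:10@96 #3:1@95] asks=[-]
After op 7 [order #7] limit_buy(price=102, qty=7): fills=none; bids=[#7:7@102 #4:10@96 #3:1@95] asks=[-]
After op 8 [order #8] limit_buy(price=96, qty=2): fills=none; bids=[#7:7@102 #4:10@96 #8:2@96 #3:1@95] asks=[-]
After op 9 [order #9] limit_buy(price=98, qty=3): fills=none; bids=[#7:7@102 #9:3@98 #4:10@96 #8:2@96 #3:1@95] asks=[-]
After op 10 [order #10] limit_buy(price=102, qty=8): fills=none; bids=[#7:7@102 #10:8@102 #9:3@98 #4:10@96 #8:2@96 #3:1@95] asks=[-]

Answer: 6@105,3@102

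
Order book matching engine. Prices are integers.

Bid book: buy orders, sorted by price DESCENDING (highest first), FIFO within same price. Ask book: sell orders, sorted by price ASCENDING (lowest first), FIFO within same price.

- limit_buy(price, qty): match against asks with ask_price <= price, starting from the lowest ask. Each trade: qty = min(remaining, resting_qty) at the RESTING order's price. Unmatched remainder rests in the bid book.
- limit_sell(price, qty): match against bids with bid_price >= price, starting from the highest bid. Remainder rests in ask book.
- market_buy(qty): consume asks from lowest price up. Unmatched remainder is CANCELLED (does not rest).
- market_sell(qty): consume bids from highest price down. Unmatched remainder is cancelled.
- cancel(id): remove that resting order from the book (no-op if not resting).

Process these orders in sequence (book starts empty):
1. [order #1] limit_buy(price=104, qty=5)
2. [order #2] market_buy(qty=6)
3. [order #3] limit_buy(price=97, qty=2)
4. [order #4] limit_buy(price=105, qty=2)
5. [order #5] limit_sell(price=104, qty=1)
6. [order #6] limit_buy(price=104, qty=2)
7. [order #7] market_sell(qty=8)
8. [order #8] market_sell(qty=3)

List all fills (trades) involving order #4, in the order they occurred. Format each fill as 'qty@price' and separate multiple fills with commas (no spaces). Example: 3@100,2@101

Answer: 1@105,1@105

Derivation:
After op 1 [order #1] limit_buy(price=104, qty=5): fills=none; bids=[#1:5@104] asks=[-]
After op 2 [order #2] market_buy(qty=6): fills=none; bids=[#1:5@104] asks=[-]
After op 3 [order #3] limit_buy(price=97, qty=2): fills=none; bids=[#1:5@104 #3:2@97] asks=[-]
After op 4 [order #4] limit_buy(price=105, qty=2): fills=none; bids=[#4:2@105 #1:5@104 #3:2@97] asks=[-]
After op 5 [order #5] limit_sell(price=104, qty=1): fills=#4x#5:1@105; bids=[#4:1@105 #1:5@104 #3:2@97] asks=[-]
After op 6 [order #6] limit_buy(price=104, qty=2): fills=none; bids=[#4:1@105 #1:5@104 #6:2@104 #3:2@97] asks=[-]
After op 7 [order #7] market_sell(qty=8): fills=#4x#7:1@105 #1x#7:5@104 #6x#7:2@104; bids=[#3:2@97] asks=[-]
After op 8 [order #8] market_sell(qty=3): fills=#3x#8:2@97; bids=[-] asks=[-]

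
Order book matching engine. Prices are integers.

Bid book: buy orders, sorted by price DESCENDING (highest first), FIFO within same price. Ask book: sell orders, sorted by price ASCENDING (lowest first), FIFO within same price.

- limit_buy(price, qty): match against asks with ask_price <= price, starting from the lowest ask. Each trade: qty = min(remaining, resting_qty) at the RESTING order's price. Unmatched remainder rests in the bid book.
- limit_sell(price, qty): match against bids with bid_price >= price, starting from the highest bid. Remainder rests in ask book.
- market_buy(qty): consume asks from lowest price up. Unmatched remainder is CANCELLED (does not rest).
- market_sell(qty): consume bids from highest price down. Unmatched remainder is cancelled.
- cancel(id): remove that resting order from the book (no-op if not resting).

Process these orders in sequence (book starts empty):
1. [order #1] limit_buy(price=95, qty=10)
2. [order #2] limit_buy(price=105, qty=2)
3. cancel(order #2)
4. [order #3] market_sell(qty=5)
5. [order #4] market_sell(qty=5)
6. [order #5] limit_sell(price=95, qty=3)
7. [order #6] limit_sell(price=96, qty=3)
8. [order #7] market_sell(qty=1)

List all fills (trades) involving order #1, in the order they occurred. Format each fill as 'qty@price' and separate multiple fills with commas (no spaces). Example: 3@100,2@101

Answer: 5@95,5@95

Derivation:
After op 1 [order #1] limit_buy(price=95, qty=10): fills=none; bids=[#1:10@95] asks=[-]
After op 2 [order #2] limit_buy(price=105, qty=2): fills=none; bids=[#2:2@105 #1:10@95] asks=[-]
After op 3 cancel(order #2): fills=none; bids=[#1:10@95] asks=[-]
After op 4 [order #3] market_sell(qty=5): fills=#1x#3:5@95; bids=[#1:5@95] asks=[-]
After op 5 [order #4] market_sell(qty=5): fills=#1x#4:5@95; bids=[-] asks=[-]
After op 6 [order #5] limit_sell(price=95, qty=3): fills=none; bids=[-] asks=[#5:3@95]
After op 7 [order #6] limit_sell(price=96, qty=3): fills=none; bids=[-] asks=[#5:3@95 #6:3@96]
After op 8 [order #7] market_sell(qty=1): fills=none; bids=[-] asks=[#5:3@95 #6:3@96]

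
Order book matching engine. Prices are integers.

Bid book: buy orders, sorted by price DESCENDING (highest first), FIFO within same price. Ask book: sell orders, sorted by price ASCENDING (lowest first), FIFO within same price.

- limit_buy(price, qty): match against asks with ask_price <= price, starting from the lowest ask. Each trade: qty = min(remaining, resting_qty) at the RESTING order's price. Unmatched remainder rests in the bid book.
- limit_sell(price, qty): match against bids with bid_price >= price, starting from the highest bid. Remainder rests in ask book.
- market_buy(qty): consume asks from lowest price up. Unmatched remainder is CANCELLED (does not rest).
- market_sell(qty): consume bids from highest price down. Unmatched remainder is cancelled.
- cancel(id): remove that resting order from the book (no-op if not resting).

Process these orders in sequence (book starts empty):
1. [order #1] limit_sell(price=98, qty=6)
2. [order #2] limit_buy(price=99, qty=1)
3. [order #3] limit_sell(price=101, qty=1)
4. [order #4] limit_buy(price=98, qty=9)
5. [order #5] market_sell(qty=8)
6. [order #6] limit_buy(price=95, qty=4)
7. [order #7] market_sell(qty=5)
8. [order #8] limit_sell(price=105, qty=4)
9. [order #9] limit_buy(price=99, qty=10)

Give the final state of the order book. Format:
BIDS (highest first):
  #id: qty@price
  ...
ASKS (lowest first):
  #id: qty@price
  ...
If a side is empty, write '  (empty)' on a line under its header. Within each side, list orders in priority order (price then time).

Answer: BIDS (highest first):
  #9: 10@99
ASKS (lowest first):
  #3: 1@101
  #8: 4@105

Derivation:
After op 1 [order #1] limit_sell(price=98, qty=6): fills=none; bids=[-] asks=[#1:6@98]
After op 2 [order #2] limit_buy(price=99, qty=1): fills=#2x#1:1@98; bids=[-] asks=[#1:5@98]
After op 3 [order #3] limit_sell(price=101, qty=1): fills=none; bids=[-] asks=[#1:5@98 #3:1@101]
After op 4 [order #4] limit_buy(price=98, qty=9): fills=#4x#1:5@98; bids=[#4:4@98] asks=[#3:1@101]
After op 5 [order #5] market_sell(qty=8): fills=#4x#5:4@98; bids=[-] asks=[#3:1@101]
After op 6 [order #6] limit_buy(price=95, qty=4): fills=none; bids=[#6:4@95] asks=[#3:1@101]
After op 7 [order #7] market_sell(qty=5): fills=#6x#7:4@95; bids=[-] asks=[#3:1@101]
After op 8 [order #8] limit_sell(price=105, qty=4): fills=none; bids=[-] asks=[#3:1@101 #8:4@105]
After op 9 [order #9] limit_buy(price=99, qty=10): fills=none; bids=[#9:10@99] asks=[#3:1@101 #8:4@105]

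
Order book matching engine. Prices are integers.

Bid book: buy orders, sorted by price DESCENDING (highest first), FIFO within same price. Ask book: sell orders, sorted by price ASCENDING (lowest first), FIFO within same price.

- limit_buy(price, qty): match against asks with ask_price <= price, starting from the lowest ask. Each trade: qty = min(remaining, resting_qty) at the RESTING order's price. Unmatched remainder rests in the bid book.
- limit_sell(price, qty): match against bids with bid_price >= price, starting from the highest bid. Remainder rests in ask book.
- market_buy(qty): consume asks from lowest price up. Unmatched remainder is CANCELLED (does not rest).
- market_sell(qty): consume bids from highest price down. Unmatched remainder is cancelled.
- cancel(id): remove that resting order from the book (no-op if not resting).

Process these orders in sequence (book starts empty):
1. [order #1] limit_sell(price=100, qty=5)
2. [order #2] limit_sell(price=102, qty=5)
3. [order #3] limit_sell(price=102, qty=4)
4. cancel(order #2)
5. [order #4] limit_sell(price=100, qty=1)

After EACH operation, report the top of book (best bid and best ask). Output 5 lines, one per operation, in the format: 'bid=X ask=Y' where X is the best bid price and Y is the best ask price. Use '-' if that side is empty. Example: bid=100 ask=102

Answer: bid=- ask=100
bid=- ask=100
bid=- ask=100
bid=- ask=100
bid=- ask=100

Derivation:
After op 1 [order #1] limit_sell(price=100, qty=5): fills=none; bids=[-] asks=[#1:5@100]
After op 2 [order #2] limit_sell(price=102, qty=5): fills=none; bids=[-] asks=[#1:5@100 #2:5@102]
After op 3 [order #3] limit_sell(price=102, qty=4): fills=none; bids=[-] asks=[#1:5@100 #2:5@102 #3:4@102]
After op 4 cancel(order #2): fills=none; bids=[-] asks=[#1:5@100 #3:4@102]
After op 5 [order #4] limit_sell(price=100, qty=1): fills=none; bids=[-] asks=[#1:5@100 #4:1@100 #3:4@102]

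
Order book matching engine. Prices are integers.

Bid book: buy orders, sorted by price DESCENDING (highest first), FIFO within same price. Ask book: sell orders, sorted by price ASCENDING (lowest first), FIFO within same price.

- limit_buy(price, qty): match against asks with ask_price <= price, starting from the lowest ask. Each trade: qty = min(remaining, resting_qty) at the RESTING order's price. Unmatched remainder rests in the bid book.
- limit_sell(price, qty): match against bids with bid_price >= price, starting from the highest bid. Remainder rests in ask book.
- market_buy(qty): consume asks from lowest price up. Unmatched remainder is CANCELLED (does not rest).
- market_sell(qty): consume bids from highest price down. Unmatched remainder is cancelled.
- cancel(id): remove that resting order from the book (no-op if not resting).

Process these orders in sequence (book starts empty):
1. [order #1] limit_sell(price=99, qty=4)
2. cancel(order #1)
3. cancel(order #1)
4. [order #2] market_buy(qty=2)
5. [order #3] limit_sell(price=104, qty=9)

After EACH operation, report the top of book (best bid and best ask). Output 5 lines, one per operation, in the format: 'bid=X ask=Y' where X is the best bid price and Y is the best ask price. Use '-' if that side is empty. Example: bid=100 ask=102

Answer: bid=- ask=99
bid=- ask=-
bid=- ask=-
bid=- ask=-
bid=- ask=104

Derivation:
After op 1 [order #1] limit_sell(price=99, qty=4): fills=none; bids=[-] asks=[#1:4@99]
After op 2 cancel(order #1): fills=none; bids=[-] asks=[-]
After op 3 cancel(order #1): fills=none; bids=[-] asks=[-]
After op 4 [order #2] market_buy(qty=2): fills=none; bids=[-] asks=[-]
After op 5 [order #3] limit_sell(price=104, qty=9): fills=none; bids=[-] asks=[#3:9@104]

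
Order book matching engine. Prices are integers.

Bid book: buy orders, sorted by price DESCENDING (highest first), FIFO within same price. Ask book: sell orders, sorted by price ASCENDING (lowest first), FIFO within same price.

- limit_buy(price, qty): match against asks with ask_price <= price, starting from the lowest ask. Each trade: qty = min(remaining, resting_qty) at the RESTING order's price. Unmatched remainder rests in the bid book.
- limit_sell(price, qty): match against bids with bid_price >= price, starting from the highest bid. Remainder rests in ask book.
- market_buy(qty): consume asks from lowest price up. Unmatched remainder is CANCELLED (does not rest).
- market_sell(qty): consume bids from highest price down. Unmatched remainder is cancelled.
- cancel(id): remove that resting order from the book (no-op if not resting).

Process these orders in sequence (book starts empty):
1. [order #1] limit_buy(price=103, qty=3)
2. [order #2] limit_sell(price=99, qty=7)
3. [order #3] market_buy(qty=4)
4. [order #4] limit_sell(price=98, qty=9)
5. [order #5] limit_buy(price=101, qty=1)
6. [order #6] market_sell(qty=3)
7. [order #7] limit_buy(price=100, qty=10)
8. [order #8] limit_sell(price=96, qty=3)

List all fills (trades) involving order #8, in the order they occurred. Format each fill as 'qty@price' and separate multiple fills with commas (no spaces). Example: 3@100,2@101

After op 1 [order #1] limit_buy(price=103, qty=3): fills=none; bids=[#1:3@103] asks=[-]
After op 2 [order #2] limit_sell(price=99, qty=7): fills=#1x#2:3@103; bids=[-] asks=[#2:4@99]
After op 3 [order #3] market_buy(qty=4): fills=#3x#2:4@99; bids=[-] asks=[-]
After op 4 [order #4] limit_sell(price=98, qty=9): fills=none; bids=[-] asks=[#4:9@98]
After op 5 [order #5] limit_buy(price=101, qty=1): fills=#5x#4:1@98; bids=[-] asks=[#4:8@98]
After op 6 [order #6] market_sell(qty=3): fills=none; bids=[-] asks=[#4:8@98]
After op 7 [order #7] limit_buy(price=100, qty=10): fills=#7x#4:8@98; bids=[#7:2@100] asks=[-]
After op 8 [order #8] limit_sell(price=96, qty=3): fills=#7x#8:2@100; bids=[-] asks=[#8:1@96]

Answer: 2@100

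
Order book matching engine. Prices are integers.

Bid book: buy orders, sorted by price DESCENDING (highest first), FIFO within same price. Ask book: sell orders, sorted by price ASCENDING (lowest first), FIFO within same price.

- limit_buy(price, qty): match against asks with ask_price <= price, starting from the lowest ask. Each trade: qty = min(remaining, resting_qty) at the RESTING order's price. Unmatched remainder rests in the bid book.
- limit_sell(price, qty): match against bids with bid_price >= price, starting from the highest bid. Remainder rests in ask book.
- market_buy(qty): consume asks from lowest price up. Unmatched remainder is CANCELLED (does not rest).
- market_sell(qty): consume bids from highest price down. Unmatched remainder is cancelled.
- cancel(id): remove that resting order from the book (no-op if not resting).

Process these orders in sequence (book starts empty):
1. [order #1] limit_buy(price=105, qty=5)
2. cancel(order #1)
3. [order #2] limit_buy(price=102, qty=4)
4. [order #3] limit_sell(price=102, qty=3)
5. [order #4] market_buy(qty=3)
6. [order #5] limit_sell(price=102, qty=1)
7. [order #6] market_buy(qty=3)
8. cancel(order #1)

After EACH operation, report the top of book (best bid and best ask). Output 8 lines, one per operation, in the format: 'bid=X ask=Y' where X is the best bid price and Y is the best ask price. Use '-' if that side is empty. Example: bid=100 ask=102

Answer: bid=105 ask=-
bid=- ask=-
bid=102 ask=-
bid=102 ask=-
bid=102 ask=-
bid=- ask=-
bid=- ask=-
bid=- ask=-

Derivation:
After op 1 [order #1] limit_buy(price=105, qty=5): fills=none; bids=[#1:5@105] asks=[-]
After op 2 cancel(order #1): fills=none; bids=[-] asks=[-]
After op 3 [order #2] limit_buy(price=102, qty=4): fills=none; bids=[#2:4@102] asks=[-]
After op 4 [order #3] limit_sell(price=102, qty=3): fills=#2x#3:3@102; bids=[#2:1@102] asks=[-]
After op 5 [order #4] market_buy(qty=3): fills=none; bids=[#2:1@102] asks=[-]
After op 6 [order #5] limit_sell(price=102, qty=1): fills=#2x#5:1@102; bids=[-] asks=[-]
After op 7 [order #6] market_buy(qty=3): fills=none; bids=[-] asks=[-]
After op 8 cancel(order #1): fills=none; bids=[-] asks=[-]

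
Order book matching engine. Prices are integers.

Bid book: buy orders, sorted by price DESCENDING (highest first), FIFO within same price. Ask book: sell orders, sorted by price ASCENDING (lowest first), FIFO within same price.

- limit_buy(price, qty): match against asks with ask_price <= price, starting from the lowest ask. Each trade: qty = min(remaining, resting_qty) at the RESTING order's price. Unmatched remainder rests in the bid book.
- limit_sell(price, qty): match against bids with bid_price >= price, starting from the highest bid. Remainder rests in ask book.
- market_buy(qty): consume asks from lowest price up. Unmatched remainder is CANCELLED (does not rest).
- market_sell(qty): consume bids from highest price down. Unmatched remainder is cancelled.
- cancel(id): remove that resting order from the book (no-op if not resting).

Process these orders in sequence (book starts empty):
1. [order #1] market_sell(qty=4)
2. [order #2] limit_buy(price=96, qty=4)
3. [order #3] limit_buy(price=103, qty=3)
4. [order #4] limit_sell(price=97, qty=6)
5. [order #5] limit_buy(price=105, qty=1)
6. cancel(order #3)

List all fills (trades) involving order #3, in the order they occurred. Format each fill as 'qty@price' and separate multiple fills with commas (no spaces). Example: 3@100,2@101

After op 1 [order #1] market_sell(qty=4): fills=none; bids=[-] asks=[-]
After op 2 [order #2] limit_buy(price=96, qty=4): fills=none; bids=[#2:4@96] asks=[-]
After op 3 [order #3] limit_buy(price=103, qty=3): fills=none; bids=[#3:3@103 #2:4@96] asks=[-]
After op 4 [order #4] limit_sell(price=97, qty=6): fills=#3x#4:3@103; bids=[#2:4@96] asks=[#4:3@97]
After op 5 [order #5] limit_buy(price=105, qty=1): fills=#5x#4:1@97; bids=[#2:4@96] asks=[#4:2@97]
After op 6 cancel(order #3): fills=none; bids=[#2:4@96] asks=[#4:2@97]

Answer: 3@103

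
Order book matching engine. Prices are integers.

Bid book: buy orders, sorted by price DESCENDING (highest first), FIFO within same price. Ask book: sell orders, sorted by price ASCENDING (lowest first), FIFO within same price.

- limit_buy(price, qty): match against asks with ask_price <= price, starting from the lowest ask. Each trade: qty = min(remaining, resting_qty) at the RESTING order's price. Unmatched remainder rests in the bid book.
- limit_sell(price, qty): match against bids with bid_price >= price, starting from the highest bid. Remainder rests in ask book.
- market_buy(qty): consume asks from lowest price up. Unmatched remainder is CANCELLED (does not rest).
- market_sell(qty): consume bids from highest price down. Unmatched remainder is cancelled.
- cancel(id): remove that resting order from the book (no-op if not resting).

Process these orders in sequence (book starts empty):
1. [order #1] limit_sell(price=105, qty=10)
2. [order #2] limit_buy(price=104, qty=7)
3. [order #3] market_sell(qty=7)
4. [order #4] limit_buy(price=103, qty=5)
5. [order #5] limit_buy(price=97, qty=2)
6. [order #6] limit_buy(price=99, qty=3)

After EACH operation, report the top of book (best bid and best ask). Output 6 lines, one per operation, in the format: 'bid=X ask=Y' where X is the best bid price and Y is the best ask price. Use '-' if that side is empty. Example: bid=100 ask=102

After op 1 [order #1] limit_sell(price=105, qty=10): fills=none; bids=[-] asks=[#1:10@105]
After op 2 [order #2] limit_buy(price=104, qty=7): fills=none; bids=[#2:7@104] asks=[#1:10@105]
After op 3 [order #3] market_sell(qty=7): fills=#2x#3:7@104; bids=[-] asks=[#1:10@105]
After op 4 [order #4] limit_buy(price=103, qty=5): fills=none; bids=[#4:5@103] asks=[#1:10@105]
After op 5 [order #5] limit_buy(price=97, qty=2): fills=none; bids=[#4:5@103 #5:2@97] asks=[#1:10@105]
After op 6 [order #6] limit_buy(price=99, qty=3): fills=none; bids=[#4:5@103 #6:3@99 #5:2@97] asks=[#1:10@105]

Answer: bid=- ask=105
bid=104 ask=105
bid=- ask=105
bid=103 ask=105
bid=103 ask=105
bid=103 ask=105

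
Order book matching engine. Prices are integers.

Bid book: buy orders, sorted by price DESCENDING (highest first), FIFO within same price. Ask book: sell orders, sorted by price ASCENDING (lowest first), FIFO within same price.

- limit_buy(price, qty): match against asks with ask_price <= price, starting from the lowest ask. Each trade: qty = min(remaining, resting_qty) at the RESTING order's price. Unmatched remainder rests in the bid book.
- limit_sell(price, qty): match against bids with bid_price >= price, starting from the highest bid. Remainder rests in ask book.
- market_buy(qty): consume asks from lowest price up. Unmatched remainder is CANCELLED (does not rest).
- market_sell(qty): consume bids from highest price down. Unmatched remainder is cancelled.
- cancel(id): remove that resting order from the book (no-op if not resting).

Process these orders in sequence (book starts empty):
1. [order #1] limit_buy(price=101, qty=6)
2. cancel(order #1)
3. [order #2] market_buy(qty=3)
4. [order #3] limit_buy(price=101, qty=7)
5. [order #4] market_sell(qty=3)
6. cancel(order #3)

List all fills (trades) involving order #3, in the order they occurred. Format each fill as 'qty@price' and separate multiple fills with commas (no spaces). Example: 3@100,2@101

Answer: 3@101

Derivation:
After op 1 [order #1] limit_buy(price=101, qty=6): fills=none; bids=[#1:6@101] asks=[-]
After op 2 cancel(order #1): fills=none; bids=[-] asks=[-]
After op 3 [order #2] market_buy(qty=3): fills=none; bids=[-] asks=[-]
After op 4 [order #3] limit_buy(price=101, qty=7): fills=none; bids=[#3:7@101] asks=[-]
After op 5 [order #4] market_sell(qty=3): fills=#3x#4:3@101; bids=[#3:4@101] asks=[-]
After op 6 cancel(order #3): fills=none; bids=[-] asks=[-]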